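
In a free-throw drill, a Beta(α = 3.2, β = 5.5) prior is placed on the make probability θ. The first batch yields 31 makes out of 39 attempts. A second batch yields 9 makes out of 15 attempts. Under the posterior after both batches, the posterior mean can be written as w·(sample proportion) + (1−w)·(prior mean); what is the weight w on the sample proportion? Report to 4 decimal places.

0.8612

The Beta prior is conjugate to a Binomial/Bernoulli likelihood; the update adds successes to α and failures to β.
Total number of attempts: n = 39 + 15 = 54.
Posterior mean = (α₀+k)/(α₀+β₀+n) = [n/(α₀+β₀+n)]·(k/n) + [(α₀+β₀)/(α₀+β₀+n)]·α₀/(α₀+β₀), so only n and the prior enter the weight.
The weight on the data is w = n/(α₀+β₀+n) = 54/(3.2+5.5+54) = 54/62.7 = 0.8612.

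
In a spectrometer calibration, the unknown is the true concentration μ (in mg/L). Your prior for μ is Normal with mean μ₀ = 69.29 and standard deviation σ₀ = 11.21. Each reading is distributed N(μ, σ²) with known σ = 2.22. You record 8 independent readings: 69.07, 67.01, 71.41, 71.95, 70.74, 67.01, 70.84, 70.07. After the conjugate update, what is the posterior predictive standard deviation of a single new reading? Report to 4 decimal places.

2.3540

For Normal data with known variance σ², a Normal(μ₀, σ₀²) prior on μ is conjugate. Posterior precision = 1/σ₀² + n/σ²; posterior mean is the precision-weighted average of μ₀ and x̄.
σ₀² = 11.21² = 125.6641, σ² = 2.22² = 4.9284; σ² + n·σ₀² = 4.9284 + 8·125.6641 = 1010.2412.
Posterior precision = 1/σ₀² + n/σ² = 1/125.6641 + 8/4.9284 = (σ² + n·σ₀²)/(σ₀²σ²) = 1010.2412/(125.6641·4.9284); posterior variance σₙ² = σ₀²σ²/(σ² + n·σ₀²) = 125.6641·4.9284/1010.2412 = 0.613045.
Predictive variance for one new observation = σₙ² + σ² = 125.6641·4.9284/1010.2412 + 4.9284 = σ²·(σ₀² + 1010.2412)/1010.2412 = 4.9284·1135.9053/1010.2412 = 5.541445; SD = √(4.9284·1135.9053/1010.2412) = 2.3540.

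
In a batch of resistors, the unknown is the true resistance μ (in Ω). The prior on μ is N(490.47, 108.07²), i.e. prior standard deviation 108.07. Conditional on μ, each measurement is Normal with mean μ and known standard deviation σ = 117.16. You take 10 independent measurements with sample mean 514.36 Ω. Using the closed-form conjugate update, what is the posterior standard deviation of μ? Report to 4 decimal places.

For Normal data with known variance σ², a Normal(μ₀, σ₀²) prior on μ is conjugate. Posterior precision = 1/σ₀² + n/σ²; posterior mean is the precision-weighted average of μ₀ and x̄.
σ₀² = 108.07² = 11679.1249, σ² = 117.16² = 13726.4656; σ² + n·σ₀² = 13726.4656 + 10·11679.1249 = 130517.7146.
Posterior precision = 1/σ₀² + n/σ² = 1/11679.1249 + 10/13726.4656 = (σ² + n·σ₀²)/(σ₀²σ²) = 130517.7146/(11679.1249·13726.4656); posterior variance σₙ² = σ₀²σ²/(σ² + n·σ₀²) = 11679.1249·13726.4656/130517.7146 = 1228.286188.
Posterior SD = √σₙ² = √(11679.1249·13726.4656/130517.7146) = 35.0469.

35.0469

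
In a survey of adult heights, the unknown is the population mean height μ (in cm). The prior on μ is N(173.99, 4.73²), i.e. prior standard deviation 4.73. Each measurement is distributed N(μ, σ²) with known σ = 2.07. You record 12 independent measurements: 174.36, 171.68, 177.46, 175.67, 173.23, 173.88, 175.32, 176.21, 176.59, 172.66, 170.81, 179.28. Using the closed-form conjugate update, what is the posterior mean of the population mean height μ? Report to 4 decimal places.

For Normal data with known variance σ², a Normal(μ₀, σ₀²) prior on μ is conjugate. Posterior precision = 1/σ₀² + n/σ²; posterior mean is the precision-weighted average of μ₀ and x̄.
Σxᵢ = 174.36 + 171.68 + 177.46 + 175.67 + 173.23 + 173.88 + 175.32 + 176.21 + 176.59 + 172.66 + 170.81 + 179.28 = 2097.15, so n·x̄ = 2097.15.
σ₀² = 4.73² = 22.3729, σ² = 2.07² = 4.2849; σ² + n·σ₀² = 4.2849 + 12·22.3729 = 272.7597.
Posterior mean = (μ₀/σ₀² + n·x̄/σ²)/(1/σ₀² + n/σ²) = (σ²·μ₀ + σ₀²·n·x̄)/(σ² + n·σ₀²) = (4.2849·173.99 + 22.3729·2097.15)/272.7597 = 47664.856986/272.7597 = 174.7504.

174.7504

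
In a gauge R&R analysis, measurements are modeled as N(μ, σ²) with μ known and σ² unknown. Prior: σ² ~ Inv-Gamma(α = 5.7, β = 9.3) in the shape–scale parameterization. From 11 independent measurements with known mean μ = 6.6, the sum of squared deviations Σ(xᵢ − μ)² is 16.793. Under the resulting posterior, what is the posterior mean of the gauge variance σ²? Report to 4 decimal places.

With known mean μ and an Inverse-Gamma(α, β) prior on σ², the Normal likelihood is conjugate: posterior is Inv-Gamma(α + n/2, β + Σ(xᵢ−μ)²/2).
Posterior: Inv-Gamma(5.7 + 11/2, 9.3 + 16.793/2) = Inv-Gamma(11.20, 17.6965).
E[σ²|data] = β/(α−1) = 17.6965/10.20 = 1.7350.

1.7350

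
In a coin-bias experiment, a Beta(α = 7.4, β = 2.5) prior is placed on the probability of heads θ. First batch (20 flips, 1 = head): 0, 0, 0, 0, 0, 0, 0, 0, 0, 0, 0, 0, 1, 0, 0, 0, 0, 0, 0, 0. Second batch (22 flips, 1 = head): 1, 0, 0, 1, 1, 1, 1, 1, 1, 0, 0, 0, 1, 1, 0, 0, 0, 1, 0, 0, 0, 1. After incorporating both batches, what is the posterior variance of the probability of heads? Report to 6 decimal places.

0.004425

The Beta prior is conjugate to a Binomial/Bernoulli likelihood; the update adds successes to α and failures to β.
After batch 1: Beta(7.4+1, 2.5+19) = Beta(8.4, 21.5).
After batch 2: Beta(8.4+11, 21.5+11) = Beta(19.4, 32.5).
Var = αβ/((α+β)²(α+β+1)) = 19.4·32.5/(51.9²·52.9) = 0.004425.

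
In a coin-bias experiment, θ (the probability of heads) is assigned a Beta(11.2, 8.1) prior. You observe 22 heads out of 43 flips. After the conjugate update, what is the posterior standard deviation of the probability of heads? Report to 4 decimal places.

0.0627

The Beta prior is conjugate to a Binomial/Bernoulli likelihood; the update adds successes to α and failures to β.
Posterior: Beta(α+k, β+n−k) = Beta(11.2+22, 8.1+21) = Beta(33.2, 29.1).
Var = αβ/((α+β)²(α+β+1)) = 33.2·29.1/(62.3²·63.3) = 0.00393234; SD = √0.00393234 = 0.0627.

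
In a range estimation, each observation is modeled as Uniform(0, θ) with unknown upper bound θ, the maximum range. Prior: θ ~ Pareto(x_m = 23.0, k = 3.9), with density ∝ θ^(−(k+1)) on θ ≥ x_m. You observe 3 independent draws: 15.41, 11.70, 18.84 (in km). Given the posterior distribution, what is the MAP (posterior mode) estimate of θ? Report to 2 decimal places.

A Pareto(scale x_m, shape k) prior on the upper bound θ of Uniform(0, θ) is conjugate: posterior is Pareto(max(x_m, max xᵢ), k + n).
Sample maximum = 18.84; prior scale x_m = 23.0 → posterior scale = max = 23.00.
Posterior shape = 3.9 + 3 = 6.9.
The Pareto density is decreasing on [x_m, ∞), so the mode is x_m = 23.00.

23.00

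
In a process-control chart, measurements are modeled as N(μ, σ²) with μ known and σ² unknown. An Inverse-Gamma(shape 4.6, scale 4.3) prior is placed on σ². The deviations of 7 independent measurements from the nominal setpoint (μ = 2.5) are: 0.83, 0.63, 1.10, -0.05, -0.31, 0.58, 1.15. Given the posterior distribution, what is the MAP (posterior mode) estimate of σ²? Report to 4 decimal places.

With known mean μ and an Inverse-Gamma(α, β) prior on σ², the Normal likelihood is conjugate: posterior is Inv-Gamma(α + n/2, β + Σ(xᵢ−μ)²/2).
Σ(xᵢ−μ)² = (0.83)² + (0.63)² + (1.10)² + (-0.05)² + (-0.31)² + (0.58)² + (1.15)² = 4.0533.
Posterior: Inv-Gamma(4.6 + 7/2, 4.3 + 4.0533/2) = Inv-Gamma(8.10, 6.32665).
Mode = β/(α+1) = 6.32665/9.10 = 0.6952.

0.6952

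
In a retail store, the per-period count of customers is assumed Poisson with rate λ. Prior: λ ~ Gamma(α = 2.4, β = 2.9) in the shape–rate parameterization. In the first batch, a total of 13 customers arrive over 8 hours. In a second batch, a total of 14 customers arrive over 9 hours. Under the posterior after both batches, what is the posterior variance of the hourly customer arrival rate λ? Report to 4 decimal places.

With a Gamma(shape α, rate β) prior, the Poisson likelihood is conjugate: the posterior is Gamma(α + ΣXᵢ, β + n).
After batch 1: Gamma(α+S, β+n) = Gamma(2.4+13, 2.9+8) = Gamma(15.4, 10.9).
After batch 2: Gamma(α+S, β+n) = Gamma(15.4+14, 10.9+9) = Gamma(29.4, 19.9).
Var = α/β² = 29.4/19.9² = 0.0742.

0.0742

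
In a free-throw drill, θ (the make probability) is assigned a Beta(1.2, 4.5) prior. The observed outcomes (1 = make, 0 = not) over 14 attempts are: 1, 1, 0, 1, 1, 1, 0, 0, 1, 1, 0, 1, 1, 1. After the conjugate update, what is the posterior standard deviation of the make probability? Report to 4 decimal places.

0.1089

The Beta prior is conjugate to a Binomial/Bernoulli likelihood; the update adds successes to α and failures to β.
Posterior: Beta(α+k, β+n−k) = Beta(1.2+10, 4.5+4) = Beta(11.2, 8.5).
Var = αβ/((α+β)²(α+β+1)) = 11.2·8.5/(19.7²·20.7) = 0.01185043; SD = √0.01185043 = 0.1089.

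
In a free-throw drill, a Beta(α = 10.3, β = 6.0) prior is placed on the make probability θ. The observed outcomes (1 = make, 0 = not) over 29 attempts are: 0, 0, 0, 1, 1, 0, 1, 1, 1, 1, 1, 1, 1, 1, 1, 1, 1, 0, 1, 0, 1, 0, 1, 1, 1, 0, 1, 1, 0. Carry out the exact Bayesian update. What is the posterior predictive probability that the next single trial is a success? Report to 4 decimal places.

The Beta prior is conjugate to a Binomial/Bernoulli likelihood; the update adds successes to α and failures to β.
Posterior: Beta(α+k, β+n−k) = Beta(10.3+20, 6.0+9) = Beta(30.3, 15.0).
For a single future Bernoulli trial, P(success | data) = α/(α+β) = 0.6689.

0.6689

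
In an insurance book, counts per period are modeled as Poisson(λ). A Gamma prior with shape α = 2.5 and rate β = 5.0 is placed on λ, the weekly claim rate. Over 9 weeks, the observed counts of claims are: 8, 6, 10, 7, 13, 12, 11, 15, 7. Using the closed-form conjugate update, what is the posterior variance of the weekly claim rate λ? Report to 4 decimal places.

With a Gamma(shape α, rate β) prior, the Poisson likelihood is conjugate: the posterior is Gamma(α + ΣXᵢ, β + n).
Sum of counts S = 89 over n = 9 weeks.
Posterior: Gamma(α+S, β+n) = Gamma(2.5+89, 5.0+9) = Gamma(91.5, 14.0).
Var = α/β² = 91.5/14.0² = 0.4668.

0.4668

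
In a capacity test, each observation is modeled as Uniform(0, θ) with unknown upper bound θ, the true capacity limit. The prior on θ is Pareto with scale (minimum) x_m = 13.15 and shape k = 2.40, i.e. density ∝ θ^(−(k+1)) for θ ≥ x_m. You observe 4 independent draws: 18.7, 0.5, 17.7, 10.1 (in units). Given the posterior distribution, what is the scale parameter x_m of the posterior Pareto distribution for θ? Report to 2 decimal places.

18.70

A Pareto(scale x_m, shape k) prior on the upper bound θ of Uniform(0, θ) is conjugate: posterior is Pareto(max(x_m, max xᵢ), k + n).
Sample maximum = 18.7; prior scale x_m = 13.15 → posterior scale = max = 18.70.
Posterior shape = 2.40 + 4 = 6.40.
Posterior scale x_m = 18.70.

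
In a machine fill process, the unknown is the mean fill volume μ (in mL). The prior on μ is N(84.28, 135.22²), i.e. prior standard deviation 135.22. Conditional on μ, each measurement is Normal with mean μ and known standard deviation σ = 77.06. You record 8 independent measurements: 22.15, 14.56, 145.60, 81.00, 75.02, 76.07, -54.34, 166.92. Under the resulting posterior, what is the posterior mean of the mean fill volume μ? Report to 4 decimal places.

66.5906

For Normal data with known variance σ², a Normal(μ₀, σ₀²) prior on μ is conjugate. Posterior precision = 1/σ₀² + n/σ²; posterior mean is the precision-weighted average of μ₀ and x̄.
Σxᵢ = 22.15 + 14.56 + 145.60 + 81.00 + 75.02 + 76.07 + (-54.34) + 166.92 = 526.98, so n·x̄ = 526.98.
σ₀² = 135.22² = 18284.4484, σ² = 77.06² = 5938.2436; σ² + n·σ₀² = 5938.2436 + 8·18284.4484 = 152213.8308.
Posterior mean = (μ₀/σ₀² + n·x̄/σ²)/(1/σ₀² + n/σ²) = (σ²·μ₀ + σ₀²·n·x̄)/(σ² + n·σ₀²) = (5938.2436·84.28 + 18284.4484·526.98)/152213.8308 = 10136013.78844/152213.8308 = 66.5906.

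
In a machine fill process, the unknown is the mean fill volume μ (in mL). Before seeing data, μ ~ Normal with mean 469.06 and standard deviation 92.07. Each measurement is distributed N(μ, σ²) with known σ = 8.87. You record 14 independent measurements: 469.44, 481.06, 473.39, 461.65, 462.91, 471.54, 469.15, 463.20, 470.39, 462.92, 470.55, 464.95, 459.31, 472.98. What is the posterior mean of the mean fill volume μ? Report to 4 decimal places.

468.1035

For Normal data with known variance σ², a Normal(μ₀, σ₀²) prior on μ is conjugate. Posterior precision = 1/σ₀² + n/σ²; posterior mean is the precision-weighted average of μ₀ and x̄.
Σxᵢ = 469.44 + 481.06 + 473.39 + 461.65 + 462.91 + 471.54 + 469.15 + 463.20 + 470.39 + 462.92 + 470.55 + 464.95 + 459.31 + 472.98 = 6553.44, so n·x̄ = 6553.44.
σ₀² = 92.07² = 8476.8849, σ² = 8.87² = 78.6769; σ² + n·σ₀² = 78.6769 + 14·8476.8849 = 118755.0655.
Posterior mean = (μ₀/σ₀² + n·x̄/σ²)/(1/σ₀² + n/σ²) = (σ²·μ₀ + σ₀²·n·x̄)/(σ² + n·σ₀²) = (78.6769·469.06 + 8476.8849·6553.44)/118755.0655 = 55589660.76577/118755.0655 = 468.1035.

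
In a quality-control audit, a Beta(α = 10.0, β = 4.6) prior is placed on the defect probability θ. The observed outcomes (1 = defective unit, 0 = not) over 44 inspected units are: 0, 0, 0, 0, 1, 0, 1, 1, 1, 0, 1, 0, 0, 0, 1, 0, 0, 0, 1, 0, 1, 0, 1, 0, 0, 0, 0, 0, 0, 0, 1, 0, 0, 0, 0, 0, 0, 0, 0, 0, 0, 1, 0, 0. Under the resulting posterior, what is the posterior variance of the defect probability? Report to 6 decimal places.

0.003858

The Beta prior is conjugate to a Binomial/Bernoulli likelihood; the update adds successes to α and failures to β.
Posterior: Beta(α+k, β+n−k) = Beta(10.0+11, 4.6+33) = Beta(21.0, 37.6).
Var = αβ/((α+β)²(α+β+1)) = 21.0·37.6/(58.6²·59.6) = 0.003858.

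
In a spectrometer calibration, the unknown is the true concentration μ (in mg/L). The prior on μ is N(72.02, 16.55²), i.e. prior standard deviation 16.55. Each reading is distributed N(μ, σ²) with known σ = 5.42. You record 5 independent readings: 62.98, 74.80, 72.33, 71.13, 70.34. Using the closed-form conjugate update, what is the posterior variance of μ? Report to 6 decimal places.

5.751900

For Normal data with known variance σ², a Normal(μ₀, σ₀²) prior on μ is conjugate. Posterior precision = 1/σ₀² + n/σ²; posterior mean is the precision-weighted average of μ₀ and x̄.
σ₀² = 16.55² = 273.9025, σ² = 5.42² = 29.3764; σ² + n·σ₀² = 29.3764 + 5·273.9025 = 1398.8889.
Posterior precision = 1/σ₀² + n/σ² = 1/273.9025 + 5/29.3764 = (σ² + n·σ₀²)/(σ₀²σ²) = 1398.8889/(273.9025·29.3764); posterior variance σₙ² = σ₀²σ²/(σ² + n·σ₀²) = 273.9025·29.3764/1398.8889 = 5.751900.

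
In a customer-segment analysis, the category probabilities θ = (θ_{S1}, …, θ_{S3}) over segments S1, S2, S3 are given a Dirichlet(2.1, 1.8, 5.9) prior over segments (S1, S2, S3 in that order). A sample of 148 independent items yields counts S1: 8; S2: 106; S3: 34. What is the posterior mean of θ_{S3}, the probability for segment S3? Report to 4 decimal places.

The Dirichlet prior is conjugate to the Multinomial likelihood: each posterior αⱼ = prior αⱼ + observed count nⱼ.
Posterior concentration: (10.1, 107.8, 39.9), total = 157.8.
E[θ_{S3}|data] = α_{S3}/Σα = 39.9/157.8 = 0.2529.

0.2529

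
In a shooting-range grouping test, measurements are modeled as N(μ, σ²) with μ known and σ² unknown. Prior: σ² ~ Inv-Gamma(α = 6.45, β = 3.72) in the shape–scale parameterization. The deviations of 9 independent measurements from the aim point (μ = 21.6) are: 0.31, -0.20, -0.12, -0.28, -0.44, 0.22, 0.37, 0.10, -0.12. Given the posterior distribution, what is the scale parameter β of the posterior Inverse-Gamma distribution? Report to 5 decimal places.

4.03610

With known mean μ and an Inverse-Gamma(α, β) prior on σ², the Normal likelihood is conjugate: posterior is Inv-Gamma(α + n/2, β + Σ(xᵢ−μ)²/2).
Σ(xᵢ−μ)² = (0.31)² + (-0.20)² + (-0.12)² + (-0.28)² + (-0.44)² + (0.22)² + (0.37)² + (0.10)² + (-0.12)² = 0.6322.
Posterior: Inv-Gamma(6.45 + 9/2, 3.72 + 0.6322/2) = Inv-Gamma(10.95, 4.03610).
Posterior β = 4.03610.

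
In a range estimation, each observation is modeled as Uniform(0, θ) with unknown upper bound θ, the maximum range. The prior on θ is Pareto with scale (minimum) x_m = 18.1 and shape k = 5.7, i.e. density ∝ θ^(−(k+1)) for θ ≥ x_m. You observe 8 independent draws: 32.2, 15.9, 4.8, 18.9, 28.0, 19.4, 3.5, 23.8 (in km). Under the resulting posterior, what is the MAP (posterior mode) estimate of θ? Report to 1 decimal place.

A Pareto(scale x_m, shape k) prior on the upper bound θ of Uniform(0, θ) is conjugate: posterior is Pareto(max(x_m, max xᵢ), k + n).
Sample maximum = 32.2; prior scale x_m = 18.1 → posterior scale = max = 32.2.
Posterior shape = 5.7 + 8 = 13.7.
The Pareto density is decreasing on [x_m, ∞), so the mode is x_m = 32.2.

32.2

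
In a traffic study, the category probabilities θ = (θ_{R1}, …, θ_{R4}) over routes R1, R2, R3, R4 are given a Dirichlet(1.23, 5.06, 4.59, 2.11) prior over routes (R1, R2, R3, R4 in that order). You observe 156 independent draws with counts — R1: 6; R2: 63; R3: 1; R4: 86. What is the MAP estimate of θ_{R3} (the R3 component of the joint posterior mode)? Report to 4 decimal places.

0.0278

The Dirichlet prior is conjugate to the Multinomial likelihood: each posterior αⱼ = prior αⱼ + observed count nⱼ.
Posterior concentration: (7.23, 68.06, 5.59, 88.11), total = 168.99.
Joint mode component: (α_{R3}−1)/(Σα−K) = 4.59/164.99 = 0.0278.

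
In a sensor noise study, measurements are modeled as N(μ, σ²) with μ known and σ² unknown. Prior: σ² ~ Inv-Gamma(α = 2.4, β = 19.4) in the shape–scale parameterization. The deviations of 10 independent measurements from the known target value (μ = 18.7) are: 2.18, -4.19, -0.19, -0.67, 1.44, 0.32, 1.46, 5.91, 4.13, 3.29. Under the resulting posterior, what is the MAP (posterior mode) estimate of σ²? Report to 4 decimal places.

With known mean μ and an Inverse-Gamma(α, β) prior on σ², the Normal likelihood is conjugate: posterior is Inv-Gamma(α + n/2, β + Σ(xᵢ−μ)²/2).
Σ(xᵢ−μ)² = (2.18)² + (-4.19)² + (-0.19)² + (-0.67)² + (1.44)² + (0.32)² + (1.46)² + (5.91)² + (4.13)² + (3.29)² = 89.9102.
Posterior: Inv-Gamma(2.4 + 10/2, 19.4 + 89.9102/2) = Inv-Gamma(7.40, 64.35510).
Mode = β/(α+1) = 64.35510/8.40 = 7.6613.

7.6613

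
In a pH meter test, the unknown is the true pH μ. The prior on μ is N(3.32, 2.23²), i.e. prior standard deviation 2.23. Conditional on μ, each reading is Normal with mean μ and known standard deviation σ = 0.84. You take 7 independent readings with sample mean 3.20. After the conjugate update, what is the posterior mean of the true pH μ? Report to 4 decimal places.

For Normal data with known variance σ², a Normal(μ₀, σ₀²) prior on μ is conjugate. Posterior precision = 1/σ₀² + n/σ²; posterior mean is the precision-weighted average of μ₀ and x̄.
n·x̄ = 7·3.20 = 22.4.
σ₀² = 2.23² = 4.9729, σ² = 0.84² = 0.7056; σ² + n·σ₀² = 0.7056 + 7·4.9729 = 35.5159.
Posterior mean = (μ₀/σ₀² + n·x̄/σ²)/(1/σ₀² + n/σ²) = (σ²·μ₀ + σ₀²·n·x̄)/(σ² + n·σ₀²) = (0.7056·3.32 + 4.9729·22.4)/35.5159 = 113.735552/35.5159 = 3.2024.

3.2024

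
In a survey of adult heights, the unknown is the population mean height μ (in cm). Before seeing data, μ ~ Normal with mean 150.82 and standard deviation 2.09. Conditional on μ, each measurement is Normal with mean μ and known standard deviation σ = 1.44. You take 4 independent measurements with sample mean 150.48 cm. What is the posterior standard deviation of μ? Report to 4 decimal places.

For Normal data with known variance σ², a Normal(μ₀, σ₀²) prior on μ is conjugate. Posterior precision = 1/σ₀² + n/σ²; posterior mean is the precision-weighted average of μ₀ and x̄.
σ₀² = 2.09² = 4.3681, σ² = 1.44² = 2.0736; σ² + n·σ₀² = 2.0736 + 4·4.3681 = 19.546.
Posterior precision = 1/σ₀² + n/σ² = 1/4.3681 + 4/2.0736 = (σ² + n·σ₀²)/(σ₀²σ²) = 19.546/(4.3681·2.0736); posterior variance σₙ² = σ₀²σ²/(σ² + n·σ₀²) = 4.3681·2.0736/19.546 = 0.463404.
Posterior SD = √σₙ² = √(4.3681·2.0736/19.546) = 0.6807.

0.6807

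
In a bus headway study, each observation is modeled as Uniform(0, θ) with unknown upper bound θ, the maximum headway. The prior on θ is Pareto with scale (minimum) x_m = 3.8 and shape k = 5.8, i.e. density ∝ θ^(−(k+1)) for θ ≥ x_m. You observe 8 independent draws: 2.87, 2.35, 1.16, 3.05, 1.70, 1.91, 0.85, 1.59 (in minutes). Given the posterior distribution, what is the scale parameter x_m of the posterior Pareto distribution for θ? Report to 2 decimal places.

A Pareto(scale x_m, shape k) prior on the upper bound θ of Uniform(0, θ) is conjugate: posterior is Pareto(max(x_m, max xᵢ), k + n).
Sample maximum = 3.05; prior scale x_m = 3.8 → posterior scale = max = 3.80.
Posterior shape = 5.8 + 8 = 13.8.
Posterior scale x_m = 3.80.

3.80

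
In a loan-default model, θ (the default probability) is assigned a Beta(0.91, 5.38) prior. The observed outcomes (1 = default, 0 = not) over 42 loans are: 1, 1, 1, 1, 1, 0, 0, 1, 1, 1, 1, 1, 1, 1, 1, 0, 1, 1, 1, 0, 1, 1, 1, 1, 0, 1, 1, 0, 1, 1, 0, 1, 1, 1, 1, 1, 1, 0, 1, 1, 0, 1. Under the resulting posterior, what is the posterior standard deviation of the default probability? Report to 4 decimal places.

0.0651

The Beta prior is conjugate to a Binomial/Bernoulli likelihood; the update adds successes to α and failures to β.
Posterior: Beta(α+k, β+n−k) = Beta(0.91+33, 5.38+9) = Beta(33.91, 14.38).
Var = αβ/((α+β)²(α+β+1)) = 33.91·14.38/(48.29²·49.29) = 0.00424242; SD = √0.00424242 = 0.0651.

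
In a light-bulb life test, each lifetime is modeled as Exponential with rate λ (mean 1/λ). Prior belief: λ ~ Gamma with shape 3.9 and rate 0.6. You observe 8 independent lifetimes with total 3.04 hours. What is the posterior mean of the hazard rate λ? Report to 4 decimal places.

3.2692

With a Gamma(shape α, rate β) prior on the exponential rate λ, the posterior after n observations with total T = Σxᵢ is Gamma(α+n, β+T).
Posterior: Gamma(3.9+8, 0.6+3.04) = Gamma(11.9, 3.64).
Posterior mean of λ = α/β = 11.9/3.64 = 3.2692.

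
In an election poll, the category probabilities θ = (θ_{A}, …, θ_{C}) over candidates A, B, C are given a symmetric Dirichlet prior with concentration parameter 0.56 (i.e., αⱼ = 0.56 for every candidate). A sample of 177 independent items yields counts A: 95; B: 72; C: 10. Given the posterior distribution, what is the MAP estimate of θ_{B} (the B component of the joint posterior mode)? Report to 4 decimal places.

0.4073

The Dirichlet prior is conjugate to the Multinomial likelihood: each posterior αⱼ = prior αⱼ + observed count nⱼ.
Posterior concentration: (95.56, 72.56, 10.56), total = 178.68.
Joint mode component: (α_{B}−1)/(Σα−K) = 71.56/175.68 = 0.4073.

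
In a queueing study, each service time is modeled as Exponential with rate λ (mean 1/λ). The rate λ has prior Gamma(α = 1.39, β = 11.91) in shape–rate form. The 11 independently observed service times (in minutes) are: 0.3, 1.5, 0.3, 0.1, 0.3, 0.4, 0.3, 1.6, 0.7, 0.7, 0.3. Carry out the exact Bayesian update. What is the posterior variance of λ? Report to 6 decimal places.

0.036556

With a Gamma(shape α, rate β) prior on the exponential rate λ, the posterior after n observations with total T = Σxᵢ is Gamma(α+n, β+T).
Sum of observations T = 6.5 minutes; n = 11.
Posterior: Gamma(1.39+11, 11.91+6.5) = Gamma(12.39, 18.41).
Var = α/β² = 0.036556.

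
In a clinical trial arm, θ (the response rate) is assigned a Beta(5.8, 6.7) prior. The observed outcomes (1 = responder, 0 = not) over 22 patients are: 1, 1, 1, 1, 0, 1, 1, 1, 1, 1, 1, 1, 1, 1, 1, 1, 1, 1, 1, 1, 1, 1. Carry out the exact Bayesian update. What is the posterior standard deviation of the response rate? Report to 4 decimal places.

The Beta prior is conjugate to a Binomial/Bernoulli likelihood; the update adds successes to α and failures to β.
Posterior: Beta(α+k, β+n−k) = Beta(5.8+21, 6.7+1) = Beta(26.8, 7.7).
Var = αβ/((α+β)²(α+β+1)) = 26.8·7.7/(34.5²·35.5) = 0.00488381; SD = √0.00488381 = 0.0699.

0.0699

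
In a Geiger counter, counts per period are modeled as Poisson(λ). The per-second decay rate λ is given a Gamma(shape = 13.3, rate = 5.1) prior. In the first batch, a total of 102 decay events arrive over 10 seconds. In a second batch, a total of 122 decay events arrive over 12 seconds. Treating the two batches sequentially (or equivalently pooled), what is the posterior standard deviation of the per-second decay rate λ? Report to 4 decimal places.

With a Gamma(shape α, rate β) prior, the Poisson likelihood is conjugate: the posterior is Gamma(α + ΣXᵢ, β + n).
After batch 1: Gamma(α+S, β+n) = Gamma(13.3+102, 5.1+10) = Gamma(115.3, 15.1).
After batch 2: Gamma(α+S, β+n) = Gamma(115.3+122, 15.1+12) = Gamma(237.3, 27.1).
SD = √α/β = √237.3/27.1 = 0.5684.

0.5684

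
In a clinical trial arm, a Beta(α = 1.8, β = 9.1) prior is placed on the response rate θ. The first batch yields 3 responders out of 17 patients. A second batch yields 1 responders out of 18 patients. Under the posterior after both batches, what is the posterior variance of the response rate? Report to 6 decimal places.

0.002354

The Beta prior is conjugate to a Binomial/Bernoulli likelihood; the update adds successes to α and failures to β.
After batch 1: Beta(1.8+3, 9.1+14) = Beta(4.8, 23.1).
After batch 2: Beta(4.8+1, 23.1+17) = Beta(5.8, 40.1).
Var = αβ/((α+β)²(α+β+1)) = 5.8·40.1/(45.9²·46.9) = 0.002354.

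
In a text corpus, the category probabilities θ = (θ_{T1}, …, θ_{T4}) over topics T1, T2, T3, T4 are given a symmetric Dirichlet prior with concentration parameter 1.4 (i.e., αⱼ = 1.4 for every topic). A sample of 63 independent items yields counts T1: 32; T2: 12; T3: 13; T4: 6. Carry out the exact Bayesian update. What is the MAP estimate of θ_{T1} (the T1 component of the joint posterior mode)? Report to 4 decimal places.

The Dirichlet prior is conjugate to the Multinomial likelihood: each posterior αⱼ = prior αⱼ + observed count nⱼ.
Posterior concentration: (33.4, 13.4, 14.4, 7.4), total = 68.6.
Joint mode component: (α_{T1}−1)/(Σα−K) = 32.4/64.6 = 0.5015.

0.5015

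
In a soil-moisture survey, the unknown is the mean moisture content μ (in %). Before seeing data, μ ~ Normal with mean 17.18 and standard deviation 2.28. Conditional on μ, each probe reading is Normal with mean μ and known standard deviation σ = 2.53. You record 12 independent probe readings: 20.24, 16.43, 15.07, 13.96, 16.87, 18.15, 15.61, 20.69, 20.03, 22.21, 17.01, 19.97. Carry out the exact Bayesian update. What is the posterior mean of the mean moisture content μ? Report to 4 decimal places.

17.9418

For Normal data with known variance σ², a Normal(μ₀, σ₀²) prior on μ is conjugate. Posterior precision = 1/σ₀² + n/σ²; posterior mean is the precision-weighted average of μ₀ and x̄.
Σxᵢ = 20.24 + 16.43 + 15.07 + 13.96 + 16.87 + 18.15 + 15.61 + 20.69 + 20.03 + 22.21 + 17.01 + 19.97 = 216.24, so n·x̄ = 216.24.
σ₀² = 2.28² = 5.1984, σ² = 2.53² = 6.4009; σ² + n·σ₀² = 6.4009 + 12·5.1984 = 68.7817.
Posterior mean = (μ₀/σ₀² + n·x̄/σ²)/(1/σ₀² + n/σ²) = (σ²·μ₀ + σ₀²·n·x̄)/(σ² + n·σ₀²) = (6.4009·17.18 + 5.1984·216.24)/68.7817 = 1234.069478/68.7817 = 17.9418.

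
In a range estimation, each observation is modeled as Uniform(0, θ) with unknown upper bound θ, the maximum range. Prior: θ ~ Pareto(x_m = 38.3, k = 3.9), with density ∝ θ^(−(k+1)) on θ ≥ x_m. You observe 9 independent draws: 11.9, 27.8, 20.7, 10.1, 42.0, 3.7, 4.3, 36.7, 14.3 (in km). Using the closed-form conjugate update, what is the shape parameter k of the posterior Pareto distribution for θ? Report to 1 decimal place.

A Pareto(scale x_m, shape k) prior on the upper bound θ of Uniform(0, θ) is conjugate: posterior is Pareto(max(x_m, max xᵢ), k + n).
Sample maximum = 42.0; prior scale x_m = 38.3 → posterior scale = max = 42.0.
Posterior shape = 3.9 + 9 = 12.9.
Posterior shape k = 12.9.

12.9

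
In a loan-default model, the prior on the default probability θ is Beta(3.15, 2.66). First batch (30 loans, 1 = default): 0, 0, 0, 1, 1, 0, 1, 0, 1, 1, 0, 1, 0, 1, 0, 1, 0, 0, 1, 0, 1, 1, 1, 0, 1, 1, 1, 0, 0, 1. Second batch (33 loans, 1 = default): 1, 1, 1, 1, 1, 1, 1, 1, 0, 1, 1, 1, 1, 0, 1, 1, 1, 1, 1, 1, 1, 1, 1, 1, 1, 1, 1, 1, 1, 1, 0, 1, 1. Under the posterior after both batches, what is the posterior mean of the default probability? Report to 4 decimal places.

0.7143

The Beta prior is conjugate to a Binomial/Bernoulli likelihood; the update adds successes to α and failures to β.
After batch 1: Beta(3.15+16, 2.66+14) = Beta(19.15, 16.66).
After batch 2: Beta(19.15+30, 16.66+3) = Beta(49.15, 19.66).
Posterior mean = α/(α+β) = 49.15/68.81 = 0.7143.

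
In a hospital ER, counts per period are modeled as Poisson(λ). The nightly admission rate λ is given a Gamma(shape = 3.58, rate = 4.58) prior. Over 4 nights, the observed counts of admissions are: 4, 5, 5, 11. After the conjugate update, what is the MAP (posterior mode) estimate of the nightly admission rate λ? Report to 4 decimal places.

3.2145

With a Gamma(shape α, rate β) prior, the Poisson likelihood is conjugate: the posterior is Gamma(α + ΣXᵢ, β + n).
Sum of counts S = 25 over n = 4 nights.
Posterior: Gamma(α+S, β+n) = Gamma(3.58+25, 4.58+4) = Gamma(28.58, 8.58).
Mode of Gamma(α,β) for α≥1 is (α−1)/β = 27.58/8.58 = 3.2145.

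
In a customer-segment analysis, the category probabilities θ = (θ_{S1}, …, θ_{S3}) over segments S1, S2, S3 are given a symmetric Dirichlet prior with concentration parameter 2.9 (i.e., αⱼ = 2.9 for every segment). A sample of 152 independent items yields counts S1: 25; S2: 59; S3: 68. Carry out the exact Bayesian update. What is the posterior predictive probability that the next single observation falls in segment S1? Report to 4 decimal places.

0.1736

The Dirichlet prior is conjugate to the Multinomial likelihood: each posterior αⱼ = prior αⱼ + observed count nⱼ.
Posterior concentration: (27.9, 61.9, 70.9), total = 160.7.
P(next = S1 | data) = α_{S1}/Σα = 0.1736.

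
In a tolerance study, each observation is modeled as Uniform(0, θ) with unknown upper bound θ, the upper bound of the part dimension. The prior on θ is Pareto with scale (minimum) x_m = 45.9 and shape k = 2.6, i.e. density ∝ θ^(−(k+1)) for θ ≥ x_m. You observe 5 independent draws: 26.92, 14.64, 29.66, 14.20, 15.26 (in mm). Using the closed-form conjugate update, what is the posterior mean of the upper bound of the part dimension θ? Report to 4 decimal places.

52.8545

A Pareto(scale x_m, shape k) prior on the upper bound θ of Uniform(0, θ) is conjugate: posterior is Pareto(max(x_m, max xᵢ), k + n).
Sample maximum = 29.66; prior scale x_m = 45.9 → posterior scale = max = 45.90.
Posterior shape = 2.6 + 5 = 7.6.
E[θ|data] = k·x_m/(k−1) = 7.6·45.90/6.6 = 52.8545.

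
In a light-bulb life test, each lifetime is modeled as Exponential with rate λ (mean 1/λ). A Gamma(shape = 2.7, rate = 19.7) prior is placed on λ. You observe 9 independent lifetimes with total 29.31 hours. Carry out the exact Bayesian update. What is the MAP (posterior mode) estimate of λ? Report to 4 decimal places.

0.2183

With a Gamma(shape α, rate β) prior on the exponential rate λ, the posterior after n observations with total T = Σxᵢ is Gamma(α+n, β+T).
Posterior: Gamma(2.7+9, 19.7+29.31) = Gamma(11.7, 49.01).
Mode = (α−1)/β = 0.2183.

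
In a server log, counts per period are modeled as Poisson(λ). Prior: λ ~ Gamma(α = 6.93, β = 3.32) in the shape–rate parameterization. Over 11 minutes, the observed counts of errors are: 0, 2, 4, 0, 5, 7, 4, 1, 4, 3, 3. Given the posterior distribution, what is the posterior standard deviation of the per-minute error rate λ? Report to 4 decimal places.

0.4413

With a Gamma(shape α, rate β) prior, the Poisson likelihood is conjugate: the posterior is Gamma(α + ΣXᵢ, β + n).
Sum of counts S = 33 over n = 11 minutes.
Posterior: Gamma(α+S, β+n) = Gamma(6.93+33, 3.32+11) = Gamma(39.93, 14.32).
SD = √α/β = √39.93/14.32 = 0.4413.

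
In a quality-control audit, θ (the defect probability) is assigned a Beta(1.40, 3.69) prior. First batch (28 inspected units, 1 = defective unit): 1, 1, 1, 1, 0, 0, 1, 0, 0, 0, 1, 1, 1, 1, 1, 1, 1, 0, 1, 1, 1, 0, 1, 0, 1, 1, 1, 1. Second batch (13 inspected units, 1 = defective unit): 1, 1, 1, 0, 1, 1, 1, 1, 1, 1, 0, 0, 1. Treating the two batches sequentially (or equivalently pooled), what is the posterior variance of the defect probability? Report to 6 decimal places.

0.004611

The Beta prior is conjugate to a Binomial/Bernoulli likelihood; the update adds successes to α and failures to β.
After batch 1: Beta(1.40+20, 3.69+8) = Beta(21.40, 11.69).
After batch 2: Beta(21.40+10, 11.69+3) = Beta(31.40, 14.69).
Var = αβ/((α+β)²(α+β+1)) = 31.40·14.69/(46.09²·47.09) = 0.004611.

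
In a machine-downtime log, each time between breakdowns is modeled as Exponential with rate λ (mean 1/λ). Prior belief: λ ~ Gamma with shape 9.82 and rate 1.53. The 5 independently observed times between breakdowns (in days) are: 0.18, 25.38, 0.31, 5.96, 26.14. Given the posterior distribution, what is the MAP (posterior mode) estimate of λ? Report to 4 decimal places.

With a Gamma(shape α, rate β) prior on the exponential rate λ, the posterior after n observations with total T = Σxᵢ is Gamma(α+n, β+T).
Sum of observations T = 57.97 days; n = 5.
Posterior: Gamma(9.82+5, 1.53+57.97) = Gamma(14.82, 59.50).
Mode = (α−1)/β = 0.2323.

0.2323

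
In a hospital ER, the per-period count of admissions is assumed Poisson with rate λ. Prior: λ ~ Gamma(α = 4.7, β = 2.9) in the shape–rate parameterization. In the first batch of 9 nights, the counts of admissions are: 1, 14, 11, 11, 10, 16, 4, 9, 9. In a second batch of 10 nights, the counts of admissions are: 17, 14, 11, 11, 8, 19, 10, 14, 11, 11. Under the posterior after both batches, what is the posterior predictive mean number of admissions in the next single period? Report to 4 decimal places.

With a Gamma(shape α, rate β) prior, the Poisson likelihood is conjugate: the posterior is Gamma(α + ΣXᵢ, β + n).
Batch 1: sum of counts S = 85 over n = 9 nights.
After batch 1: Gamma(α+S, β+n) = Gamma(4.7+85, 2.9+9) = Gamma(89.7, 11.9).
Batch 2: sum of counts S = 126 over n = 10 nights.
After batch 2: Gamma(α+S, β+n) = Gamma(89.7+126, 11.9+10) = Gamma(215.7, 21.9).
The predictive distribution for one future period is NegBinom with mean α/β = 9.8493.

9.8493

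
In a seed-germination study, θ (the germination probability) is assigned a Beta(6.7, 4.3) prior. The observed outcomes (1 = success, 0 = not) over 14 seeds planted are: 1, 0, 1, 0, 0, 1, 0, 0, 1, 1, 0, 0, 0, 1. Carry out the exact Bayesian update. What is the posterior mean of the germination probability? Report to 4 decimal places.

The Beta prior is conjugate to a Binomial/Bernoulli likelihood; the update adds successes to α and failures to β.
Posterior: Beta(α+k, β+n−k) = Beta(6.7+6, 4.3+8) = Beta(12.7, 12.3).
Posterior mean = α/(α+β) = 12.7/25.0 = 0.5080.

0.5080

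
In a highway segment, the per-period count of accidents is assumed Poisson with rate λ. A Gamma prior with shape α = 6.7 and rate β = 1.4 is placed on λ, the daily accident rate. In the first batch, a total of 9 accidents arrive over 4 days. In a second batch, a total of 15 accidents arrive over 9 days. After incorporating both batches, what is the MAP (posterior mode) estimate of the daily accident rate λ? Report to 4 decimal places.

With a Gamma(shape α, rate β) prior, the Poisson likelihood is conjugate: the posterior is Gamma(α + ΣXᵢ, β + n).
After batch 1: Gamma(α+S, β+n) = Gamma(6.7+9, 1.4+4) = Gamma(15.7, 5.4).
After batch 2: Gamma(α+S, β+n) = Gamma(15.7+15, 5.4+9) = Gamma(30.7, 14.4).
Mode of Gamma(α,β) for α≥1 is (α−1)/β = 29.7/14.4 = 2.0625.

2.0625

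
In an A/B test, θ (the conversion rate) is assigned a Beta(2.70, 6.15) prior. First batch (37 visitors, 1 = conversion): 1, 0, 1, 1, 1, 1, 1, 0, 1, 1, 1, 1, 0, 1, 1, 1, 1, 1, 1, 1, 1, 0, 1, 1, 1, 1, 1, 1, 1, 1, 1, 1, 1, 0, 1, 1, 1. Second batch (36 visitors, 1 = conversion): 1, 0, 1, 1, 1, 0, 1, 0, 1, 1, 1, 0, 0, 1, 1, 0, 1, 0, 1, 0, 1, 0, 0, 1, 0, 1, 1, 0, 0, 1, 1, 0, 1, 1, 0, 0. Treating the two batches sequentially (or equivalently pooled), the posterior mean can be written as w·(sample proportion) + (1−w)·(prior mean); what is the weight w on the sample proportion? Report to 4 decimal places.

The Beta prior is conjugate to a Binomial/Bernoulli likelihood; the update adds successes to α and failures to β.
Total number of visitors: n = 37 + 36 = 73.
Posterior mean = (α₀+k)/(α₀+β₀+n) = [n/(α₀+β₀+n)]·(k/n) + [(α₀+β₀)/(α₀+β₀+n)]·α₀/(α₀+β₀), so only n and the prior enter the weight.
The weight on the data is w = n/(α₀+β₀+n) = 73/(2.70+6.15+73) = 73/81.85 = 0.8919.

0.8919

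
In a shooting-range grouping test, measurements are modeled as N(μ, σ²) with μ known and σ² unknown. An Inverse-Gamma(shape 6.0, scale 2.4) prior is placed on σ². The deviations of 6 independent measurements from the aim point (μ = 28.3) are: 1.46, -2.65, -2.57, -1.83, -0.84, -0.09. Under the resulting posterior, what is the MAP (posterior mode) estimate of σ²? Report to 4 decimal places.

With known mean μ and an Inverse-Gamma(α, β) prior on σ², the Normal likelihood is conjugate: posterior is Inv-Gamma(α + n/2, β + Σ(xᵢ−μ)²/2).
Σ(xᵢ−μ)² = (1.46)² + (-2.65)² + (-2.57)² + (-1.83)² + (-0.84)² + (-0.09)² = 19.8216.
Posterior: Inv-Gamma(6.0 + 6/2, 2.4 + 19.8216/2) = Inv-Gamma(9.00, 12.31080).
Mode = β/(α+1) = 12.31080/10.00 = 1.2311.

1.2311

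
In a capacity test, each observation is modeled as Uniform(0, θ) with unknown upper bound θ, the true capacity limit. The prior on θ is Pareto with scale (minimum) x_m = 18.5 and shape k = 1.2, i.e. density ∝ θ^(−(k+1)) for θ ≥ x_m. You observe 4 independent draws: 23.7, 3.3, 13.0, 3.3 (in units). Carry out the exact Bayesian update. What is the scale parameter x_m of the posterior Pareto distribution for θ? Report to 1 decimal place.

23.7

A Pareto(scale x_m, shape k) prior on the upper bound θ of Uniform(0, θ) is conjugate: posterior is Pareto(max(x_m, max xᵢ), k + n).
Sample maximum = 23.7; prior scale x_m = 18.5 → posterior scale = max = 23.7.
Posterior shape = 1.2 + 4 = 5.2.
Posterior scale x_m = 23.7.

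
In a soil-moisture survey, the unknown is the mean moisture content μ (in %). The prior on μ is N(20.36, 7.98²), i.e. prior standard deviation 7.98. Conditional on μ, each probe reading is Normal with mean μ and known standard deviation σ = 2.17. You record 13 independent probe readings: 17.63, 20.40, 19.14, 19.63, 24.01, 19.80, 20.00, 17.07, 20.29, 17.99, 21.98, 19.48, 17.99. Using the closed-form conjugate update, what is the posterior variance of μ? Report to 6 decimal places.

0.360174

For Normal data with known variance σ², a Normal(μ₀, σ₀²) prior on μ is conjugate. Posterior precision = 1/σ₀² + n/σ²; posterior mean is the precision-weighted average of μ₀ and x̄.
σ₀² = 7.98² = 63.6804, σ² = 2.17² = 4.7089; σ² + n·σ₀² = 4.7089 + 13·63.6804 = 832.5541.
Posterior precision = 1/σ₀² + n/σ² = 1/63.6804 + 13/4.7089 = (σ² + n·σ₀²)/(σ₀²σ²) = 832.5541/(63.6804·4.7089); posterior variance σₙ² = σ₀²σ²/(σ² + n·σ₀²) = 63.6804·4.7089/832.5541 = 0.360174.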